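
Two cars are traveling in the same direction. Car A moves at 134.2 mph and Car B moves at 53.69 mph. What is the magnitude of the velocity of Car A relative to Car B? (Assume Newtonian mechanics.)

v_rel = |v_A - v_B| = |134.2 - 53.69| = 80.51 mph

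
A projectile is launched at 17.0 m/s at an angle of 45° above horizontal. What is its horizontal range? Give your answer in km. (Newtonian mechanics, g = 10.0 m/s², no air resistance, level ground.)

R = v₀² × sin(2θ) / g = 17.0² × sin(2 × 45°) / 10.0 = 289.0 × 1.0 / 10.0 = 28.9 m
R = 28.9 m / 1000.0 = 0.0289 km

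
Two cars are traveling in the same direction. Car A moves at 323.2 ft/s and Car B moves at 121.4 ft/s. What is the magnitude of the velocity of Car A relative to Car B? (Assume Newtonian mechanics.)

v_rel = |v_A - v_B| = |323.2 - 121.4| = 201.8 ft/s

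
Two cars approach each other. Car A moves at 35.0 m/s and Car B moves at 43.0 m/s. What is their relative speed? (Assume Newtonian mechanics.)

v_rel = v_A + v_B = 35.0 + 43.0 = 78.0 m/s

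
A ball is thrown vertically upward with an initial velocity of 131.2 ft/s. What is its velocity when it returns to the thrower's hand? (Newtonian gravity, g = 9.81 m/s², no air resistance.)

By conservation of energy (no air resistance), the ball returns to the throw height with the same speed as launch, but directed downward.
|v_ground| = v₀ = 131.2 ft/s
v_ground = 131.2 ft/s (downward)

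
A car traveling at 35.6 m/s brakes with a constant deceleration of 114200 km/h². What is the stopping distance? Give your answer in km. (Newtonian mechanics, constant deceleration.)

a = 114200 km/h² × 7.716049382716049e-05 = 8.81173 m/s²
d = v₀² / (2a) = 35.6² / (2 × 8.81173) = 1267.36 / 17.6235 = 71.9131 m
d = 71.9131 m / 1000.0 = 0.07191 km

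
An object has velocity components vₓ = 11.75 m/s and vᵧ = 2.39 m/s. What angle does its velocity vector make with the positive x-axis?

θ = arctan(vᵧ/vₓ) = arctan(2.39/11.75) = 11.5°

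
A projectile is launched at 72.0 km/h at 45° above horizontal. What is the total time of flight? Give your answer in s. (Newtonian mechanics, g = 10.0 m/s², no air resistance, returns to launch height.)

v₀ = 72.0 km/h × 0.2777777777777778 = 20.0 m/s
T = 2 × v₀ × sin(θ) / g = 2 × 20.0 × sin(45°) / 10.0 = 2 × 20.0 × 0.707107 / 10.0 = 2.828 s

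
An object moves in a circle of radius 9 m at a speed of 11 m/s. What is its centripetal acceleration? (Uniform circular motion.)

a_c = v²/r = 11²/9 = 121/9 = 13.44 m/s²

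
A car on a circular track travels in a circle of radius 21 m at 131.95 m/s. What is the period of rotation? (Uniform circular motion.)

T = 2πr/v = 2π×21/131.95 = 1.0 s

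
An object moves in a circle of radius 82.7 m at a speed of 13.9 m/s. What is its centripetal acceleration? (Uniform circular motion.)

a_c = v²/r = 13.9²/82.7 = 193.21/82.7 = 2.34 m/s²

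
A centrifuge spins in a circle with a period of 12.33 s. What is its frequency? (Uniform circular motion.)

f = 1/T = 1/12.33 = 0.0811 Hz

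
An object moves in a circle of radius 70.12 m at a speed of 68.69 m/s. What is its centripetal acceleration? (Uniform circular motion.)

a_c = v²/r = 68.69²/70.12 = 4718.3161/70.12 = 67.29 m/s²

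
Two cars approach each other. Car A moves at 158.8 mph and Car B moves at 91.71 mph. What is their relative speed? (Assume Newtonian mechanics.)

v_rel = v_A + v_B = 158.8 + 91.71 = 250.51 mph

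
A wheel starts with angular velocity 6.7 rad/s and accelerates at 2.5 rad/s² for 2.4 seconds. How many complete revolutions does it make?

θ = ω₀t + ½αt² = 6.7×2.4 + ½×2.5×2.4² = 23.28 rad
Total revolutions = θ/(2π) = 23.28/(2π) = 3.71
Complete revolutions = ⌊3.71⌋ = 3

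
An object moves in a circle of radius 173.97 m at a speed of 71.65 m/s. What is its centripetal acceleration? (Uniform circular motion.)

a_c = v²/r = 71.65²/173.97 = 5133.7225/173.97 = 29.51 m/s²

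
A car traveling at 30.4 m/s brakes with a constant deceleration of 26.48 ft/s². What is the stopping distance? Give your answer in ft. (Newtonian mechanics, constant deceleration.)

a = 26.48 ft/s² × 0.3048 = 8.0711 m/s²
d = v₀² / (2a) = 30.4² / (2 × 8.0711) = 924.16 / 16.1422 = 57.2512 m
d = 57.2512 m / 0.3048 = 187.8 ft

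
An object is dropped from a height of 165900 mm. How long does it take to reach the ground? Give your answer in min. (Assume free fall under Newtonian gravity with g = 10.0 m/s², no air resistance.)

h = 165900 mm × 0.001 = 165.9 m
t = √(2h/g) = √(2 × 165.9 / 10.0) = 5.76021 s
t = 5.76021 s / 60.0 = 0.096 min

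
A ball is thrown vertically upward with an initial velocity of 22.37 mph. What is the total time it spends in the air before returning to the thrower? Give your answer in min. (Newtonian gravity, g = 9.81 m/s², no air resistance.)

v₀ = 22.37 mph × 0.44704 = 10.0003 m/s
t_total = 2 × v₀ / g = 2 × 10.0003 / 9.81 = 2.0388 s
t_total = 2.0388 s / 60.0 = 0.03398 min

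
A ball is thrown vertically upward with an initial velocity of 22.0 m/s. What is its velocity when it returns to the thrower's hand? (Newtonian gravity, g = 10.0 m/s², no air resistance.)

By conservation of energy (no air resistance), the ball returns to the throw height with the same speed as launch, but directed downward.
|v_ground| = v₀ = 22.0 m/s
v_ground = 22.0 m/s (downward)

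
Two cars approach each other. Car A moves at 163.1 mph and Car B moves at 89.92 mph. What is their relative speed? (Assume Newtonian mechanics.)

v_rel = v_A + v_B = 163.1 + 89.92 = 253.02 mph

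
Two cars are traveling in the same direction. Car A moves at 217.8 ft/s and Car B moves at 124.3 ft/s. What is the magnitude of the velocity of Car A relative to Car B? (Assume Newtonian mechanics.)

v_rel = |v_A - v_B| = |217.8 - 124.3| = 93.5 ft/s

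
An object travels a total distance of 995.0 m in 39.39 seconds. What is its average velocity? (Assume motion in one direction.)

v_avg = Δd / Δt = 995.0 / 39.39 = 25.26 m/s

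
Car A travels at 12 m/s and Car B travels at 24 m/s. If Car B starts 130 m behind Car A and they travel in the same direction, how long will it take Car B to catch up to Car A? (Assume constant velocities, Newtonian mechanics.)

Relative speed: v_rel = 24 - 12 = 12 m/s
Time to catch: t = d₀/v_rel = 130/12 = 10.83 s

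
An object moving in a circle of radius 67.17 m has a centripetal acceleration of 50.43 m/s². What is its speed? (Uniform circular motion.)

v = √(a_c × r) = √(50.43 × 67.17) = 58.2 m/s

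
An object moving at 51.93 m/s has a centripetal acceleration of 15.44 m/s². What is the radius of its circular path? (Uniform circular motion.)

r = v²/a_c = 51.93²/15.44 = 174.66 m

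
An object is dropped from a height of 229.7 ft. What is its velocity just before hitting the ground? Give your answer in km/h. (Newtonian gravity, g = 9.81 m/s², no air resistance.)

h = 229.7 ft × 0.3048 = 70.0126 m
v = √(2gh) = √(2 × 9.81 × 70.0126) = 37.0627 m/s
v = 37.0627 m/s / 0.2777777777777778 = 133.4 km/h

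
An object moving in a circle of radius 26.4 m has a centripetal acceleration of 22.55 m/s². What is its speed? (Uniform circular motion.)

v = √(a_c × r) = √(22.55 × 26.4) = 24.4 m/s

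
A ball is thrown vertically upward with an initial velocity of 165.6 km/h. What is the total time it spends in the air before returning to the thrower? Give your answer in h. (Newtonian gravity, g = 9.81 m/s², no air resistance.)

v₀ = 165.6 km/h × 0.2777777777777778 = 46.0 m/s
t_total = 2 × v₀ / g = 2 × 46.0 / 9.81 = 9.37819 s
t_total = 9.37819 s / 3600.0 = 0.002605 h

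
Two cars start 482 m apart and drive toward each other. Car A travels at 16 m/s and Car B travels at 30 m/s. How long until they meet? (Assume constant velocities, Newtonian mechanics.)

Combined speed: v_combined = 16 + 30 = 46 m/s
Time to meet: t = d/v_combined = 482/46 = 10.48 s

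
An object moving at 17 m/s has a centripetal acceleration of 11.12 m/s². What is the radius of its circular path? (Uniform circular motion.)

r = v²/a_c = 17²/11.12 = 25.99 m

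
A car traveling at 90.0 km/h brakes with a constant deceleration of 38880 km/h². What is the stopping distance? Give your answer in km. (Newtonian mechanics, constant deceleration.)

v₀ = 90.0 km/h × 0.2777777777777778 = 25.0 m/s
a = 38880 km/h² × 7.716049382716049e-05 = 3.0 m/s²
d = v₀² / (2a) = 25.0² / (2 × 3.0) = 625.0 / 6.0 = 104.167 m
d = 104.167 m / 1000.0 = 0.1042 km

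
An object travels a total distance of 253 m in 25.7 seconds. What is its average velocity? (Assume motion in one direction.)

v_avg = Δd / Δt = 253 / 25.7 = 9.84 m/s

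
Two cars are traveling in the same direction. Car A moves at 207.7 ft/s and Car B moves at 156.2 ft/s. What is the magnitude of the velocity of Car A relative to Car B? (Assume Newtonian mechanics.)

v_rel = |v_A - v_B| = |207.7 - 156.2| = 51.5 ft/s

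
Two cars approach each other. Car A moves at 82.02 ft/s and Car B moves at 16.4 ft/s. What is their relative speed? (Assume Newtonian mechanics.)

v_rel = v_A + v_B = 82.02 + 16.4 = 98.42 ft/s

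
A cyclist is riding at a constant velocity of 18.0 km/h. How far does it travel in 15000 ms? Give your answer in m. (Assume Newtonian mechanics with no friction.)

v = 18.0 km/h × 0.2777777777777778 = 5.0 m/s
t = 15000 ms × 0.001 = 15.0 s
d = v × t = 5.0 × 15.0 = 75.0 m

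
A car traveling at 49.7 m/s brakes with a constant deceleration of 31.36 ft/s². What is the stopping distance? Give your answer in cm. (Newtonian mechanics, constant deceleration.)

a = 31.36 ft/s² × 0.3048 = 9.55853 m/s²
d = v₀² / (2a) = 49.7² / (2 × 9.55853) = 2470.09 / 19.1171 = 129.208 m
d = 129.208 m / 0.01 = 12920 cm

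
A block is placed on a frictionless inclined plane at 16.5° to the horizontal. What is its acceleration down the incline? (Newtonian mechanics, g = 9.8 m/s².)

a = g sin(θ) = 9.8 × sin(16.5°) = 9.8 × 0.284 = 2.78 m/s²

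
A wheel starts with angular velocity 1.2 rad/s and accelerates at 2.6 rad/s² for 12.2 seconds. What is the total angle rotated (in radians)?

θ = ω₀t + ½αt² = 1.2×12.2 + ½×2.6×12.2² = 208.13 rad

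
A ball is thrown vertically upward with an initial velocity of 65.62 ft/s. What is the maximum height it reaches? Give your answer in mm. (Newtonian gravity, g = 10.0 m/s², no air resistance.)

v₀ = 65.62 ft/s × 0.3048 = 20.001 m/s
h_max = v₀² / (2g) = 20.001² / (2 × 10.0) = 400.04 / 20.0 = 20.002 m
h_max = 20.002 m / 0.001 = 20000 mm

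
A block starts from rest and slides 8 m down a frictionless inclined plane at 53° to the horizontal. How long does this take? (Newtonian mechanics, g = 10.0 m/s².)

a = g sin(θ) = 10.0 × sin(53°) = 7.9864 m/s²
t = √(2d/a) = √(2 × 8 / 7.9864) = 1.42 s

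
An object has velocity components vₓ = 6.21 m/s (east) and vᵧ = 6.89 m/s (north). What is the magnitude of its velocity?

|v| = √(vₓ² + vᵧ²) = √(6.21² + 6.89²) = √(86.0362) = 9.28 m/s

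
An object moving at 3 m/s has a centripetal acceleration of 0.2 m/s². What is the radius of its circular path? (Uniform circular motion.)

r = v²/a_c = 3²/0.2 = 45.0 m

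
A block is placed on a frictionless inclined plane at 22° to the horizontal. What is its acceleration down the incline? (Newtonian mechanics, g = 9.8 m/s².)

a = g sin(θ) = 9.8 × sin(22°) = 9.8 × 0.3746 = 3.67 m/s²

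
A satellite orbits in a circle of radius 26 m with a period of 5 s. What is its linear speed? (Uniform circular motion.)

v = 2πr/T = 2π×26/5 = 32.67 m/s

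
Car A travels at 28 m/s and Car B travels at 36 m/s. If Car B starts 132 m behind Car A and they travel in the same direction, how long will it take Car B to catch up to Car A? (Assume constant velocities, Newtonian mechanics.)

Relative speed: v_rel = 36 - 28 = 8 m/s
Time to catch: t = d₀/v_rel = 132/8 = 16.5 s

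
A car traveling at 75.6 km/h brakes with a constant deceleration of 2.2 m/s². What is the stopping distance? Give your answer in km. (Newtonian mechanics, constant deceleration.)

v₀ = 75.6 km/h × 0.2777777777777778 = 21.0 m/s
d = v₀² / (2a) = 21.0² / (2 × 2.2) = 441.0 / 4.4 = 100.227 m
d = 100.227 m / 1000.0 = 0.1002 km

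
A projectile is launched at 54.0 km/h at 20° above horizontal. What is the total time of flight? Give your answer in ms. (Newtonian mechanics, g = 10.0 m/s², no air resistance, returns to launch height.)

v₀ = 54.0 km/h × 0.2777777777777778 = 15.0 m/s
T = 2 × v₀ × sin(θ) / g = 2 × 15.0 × sin(20°) / 10.0 = 2 × 15.0 × 0.34202 / 10.0 = 1.02606 s
T = 1.02606 s / 0.001 = 1026 ms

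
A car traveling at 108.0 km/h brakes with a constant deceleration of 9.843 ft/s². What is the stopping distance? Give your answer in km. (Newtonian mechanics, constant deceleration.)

v₀ = 108.0 km/h × 0.2777777777777778 = 30.0 m/s
a = 9.843 ft/s² × 0.3048 = 3.00015 m/s²
d = v₀² / (2a) = 30.0² / (2 × 3.00015) = 900.0 / 6.0003 = 149.993 m
d = 149.993 m / 1000.0 = 0.15 km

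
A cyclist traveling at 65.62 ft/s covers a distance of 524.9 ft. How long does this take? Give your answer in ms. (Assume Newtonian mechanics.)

d = 524.9 ft × 0.3048 = 159.99 m
v = 65.62 ft/s × 0.3048 = 20.001 m/s
t = d / v = 159.99 / 20.001 = 7.9991 s
t = 7.9991 s / 0.001 = 7999 ms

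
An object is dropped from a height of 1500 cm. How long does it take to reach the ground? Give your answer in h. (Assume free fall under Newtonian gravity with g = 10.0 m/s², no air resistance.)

h = 1500 cm × 0.01 = 15.0 m
t = √(2h/g) = √(2 × 15.0 / 10.0) = 1.73205 s
t = 1.73205 s / 3600.0 = 0.0004811 h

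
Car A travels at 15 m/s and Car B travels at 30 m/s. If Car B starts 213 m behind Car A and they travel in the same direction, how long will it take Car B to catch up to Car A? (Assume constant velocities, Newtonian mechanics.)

Relative speed: v_rel = 30 - 15 = 15 m/s
Time to catch: t = d₀/v_rel = 213/15 = 14.2 s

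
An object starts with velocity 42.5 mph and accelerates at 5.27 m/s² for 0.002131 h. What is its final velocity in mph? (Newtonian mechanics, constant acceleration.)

v₀ = 42.5 mph × 0.44704 = 18.9992 m/s
t = 0.002131 h × 3600.0 = 7.6716 s
v = v₀ + a × t = 18.9992 + 5.27 × 7.6716 = 59.4285 m/s
v = 59.4285 m/s / 0.44704 = 132.9 mph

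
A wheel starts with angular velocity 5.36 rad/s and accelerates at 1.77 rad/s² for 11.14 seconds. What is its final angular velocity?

ω = ω₀ + αt = 5.36 + 1.77 × 11.14 = 25.08 rad/s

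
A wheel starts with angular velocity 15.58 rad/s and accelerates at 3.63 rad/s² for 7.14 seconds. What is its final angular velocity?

ω = ω₀ + αt = 15.58 + 3.63 × 7.14 = 41.5 rad/s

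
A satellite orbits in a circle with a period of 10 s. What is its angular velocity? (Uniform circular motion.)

ω = 2π/T = 2π/10 = 0.6283 rad/s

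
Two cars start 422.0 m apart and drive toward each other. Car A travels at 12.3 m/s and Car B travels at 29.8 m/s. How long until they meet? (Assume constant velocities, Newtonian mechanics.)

Combined speed: v_combined = 12.3 + 29.8 = 42.1 m/s
Time to meet: t = d/v_combined = 422.0/42.1 = 10.02 s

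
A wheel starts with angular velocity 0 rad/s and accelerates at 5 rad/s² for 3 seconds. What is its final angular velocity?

ω = ω₀ + αt = 0 + 5 × 3 = 15 rad/s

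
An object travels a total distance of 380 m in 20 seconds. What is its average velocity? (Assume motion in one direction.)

v_avg = Δd / Δt = 380 / 20 = 19.0 m/s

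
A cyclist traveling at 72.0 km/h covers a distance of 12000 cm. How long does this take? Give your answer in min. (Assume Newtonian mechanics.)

d = 12000 cm × 0.01 = 120.0 m
v = 72.0 km/h × 0.2777777777777778 = 20.0 m/s
t = d / v = 120.0 / 20.0 = 6.0 s
t = 6.0 s / 60.0 = 0.1 min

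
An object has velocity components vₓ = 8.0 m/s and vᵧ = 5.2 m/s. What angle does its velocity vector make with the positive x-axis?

θ = arctan(vᵧ/vₓ) = arctan(5.2/8.0) = 33.02°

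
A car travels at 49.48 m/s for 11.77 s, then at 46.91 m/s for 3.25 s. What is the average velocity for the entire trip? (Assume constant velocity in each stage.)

d₁ = v₁t₁ = 49.48 × 11.77 = 582.3796 m
d₂ = v₂t₂ = 46.91 × 3.25 = 152.4575 m
d_total = 734.8371 m, t_total = 15.02 s
v_avg = d_total/t_total = 734.8371/15.02 = 48.92 m/s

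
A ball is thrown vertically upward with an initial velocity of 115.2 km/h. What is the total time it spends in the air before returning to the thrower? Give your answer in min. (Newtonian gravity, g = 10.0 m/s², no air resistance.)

v₀ = 115.2 km/h × 0.2777777777777778 = 32.0 m/s
t_total = 2 × v₀ / g = 2 × 32.0 / 10.0 = 6.4 s
t_total = 6.4 s / 60.0 = 0.1067 min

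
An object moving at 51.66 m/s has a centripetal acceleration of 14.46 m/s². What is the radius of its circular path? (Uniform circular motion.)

r = v²/a_c = 51.66²/14.46 = 184.56 m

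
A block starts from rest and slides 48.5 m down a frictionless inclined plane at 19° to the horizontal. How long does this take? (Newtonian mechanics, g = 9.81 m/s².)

a = g sin(θ) = 9.81 × sin(19°) = 3.1938 m/s²
t = √(2d/a) = √(2 × 48.5 / 3.1938) = 5.51 s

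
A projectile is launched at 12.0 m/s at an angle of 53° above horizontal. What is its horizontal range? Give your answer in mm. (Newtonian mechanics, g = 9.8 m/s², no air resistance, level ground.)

R = v₀² × sin(2θ) / g = 12.0² × sin(2 × 53°) / 9.8 = 144.0 × 0.961262 / 9.8 = 14.1247 m
R = 14.1247 m / 0.001 = 14120 mm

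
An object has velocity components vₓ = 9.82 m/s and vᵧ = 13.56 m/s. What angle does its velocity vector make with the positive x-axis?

θ = arctan(vᵧ/vₓ) = arctan(13.56/9.82) = 54.09°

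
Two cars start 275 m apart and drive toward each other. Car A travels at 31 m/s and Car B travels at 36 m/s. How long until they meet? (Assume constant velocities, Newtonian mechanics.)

Combined speed: v_combined = 31 + 36 = 67 m/s
Time to meet: t = d/v_combined = 275/67 = 4.1 s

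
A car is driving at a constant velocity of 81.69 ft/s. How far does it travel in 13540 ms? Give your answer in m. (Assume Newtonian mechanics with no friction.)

v = 81.69 ft/s × 0.3048 = 24.8991 m/s
t = 13540 ms × 0.001 = 13.54 s
d = v × t = 24.8991 × 13.54 = 337.1 m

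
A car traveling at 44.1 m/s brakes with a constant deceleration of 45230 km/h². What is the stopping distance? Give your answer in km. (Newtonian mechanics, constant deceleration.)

a = 45230 km/h² × 7.716049382716049e-05 = 3.48997 m/s²
d = v₀² / (2a) = 44.1² / (2 × 3.48997) = 1944.81 / 6.97994 = 278.628 m
d = 278.628 m / 1000.0 = 0.2786 km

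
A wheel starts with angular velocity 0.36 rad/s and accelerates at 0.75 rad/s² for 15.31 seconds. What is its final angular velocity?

ω = ω₀ + αt = 0.36 + 0.75 × 15.31 = 11.84 rad/s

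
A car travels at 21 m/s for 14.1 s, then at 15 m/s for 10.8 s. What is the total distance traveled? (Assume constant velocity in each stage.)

d₁ = v₁t₁ = 21 × 14.1 = 296.1 m
d₂ = v₂t₂ = 15 × 10.8 = 162.0 m
d_total = 296.1 + 162.0 = 458.1 m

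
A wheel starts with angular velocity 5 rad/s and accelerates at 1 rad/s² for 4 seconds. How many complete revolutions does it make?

θ = ω₀t + ½αt² = 5×4 + ½×1×4² = 28.0 rad
Total revolutions = θ/(2π) = 28.0/(2π) = 4.46
Complete revolutions = ⌊4.46⌋ = 4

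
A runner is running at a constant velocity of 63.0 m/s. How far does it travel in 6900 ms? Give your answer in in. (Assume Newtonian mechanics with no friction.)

t = 6900 ms × 0.001 = 6.9 s
d = v × t = 63.0 × 6.9 = 434.7 m
d = 434.7 m / 0.0254 = 17110 in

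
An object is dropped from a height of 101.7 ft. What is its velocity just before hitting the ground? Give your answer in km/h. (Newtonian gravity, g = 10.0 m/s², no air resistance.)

h = 101.7 ft × 0.3048 = 30.9982 m
v = √(2gh) = √(2 × 10.0 × 30.9982) = 24.8991 m/s
v = 24.8991 m/s / 0.2777777777777778 = 89.64 km/h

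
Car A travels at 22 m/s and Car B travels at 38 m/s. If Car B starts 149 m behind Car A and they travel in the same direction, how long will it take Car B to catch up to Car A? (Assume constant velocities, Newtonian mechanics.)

Relative speed: v_rel = 38 - 22 = 16 m/s
Time to catch: t = d₀/v_rel = 149/16 = 9.31 s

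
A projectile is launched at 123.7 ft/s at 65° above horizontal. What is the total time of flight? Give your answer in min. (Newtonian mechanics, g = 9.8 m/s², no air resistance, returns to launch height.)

v₀ = 123.7 ft/s × 0.3048 = 37.7038 m/s
T = 2 × v₀ × sin(θ) / g = 2 × 37.7038 × sin(65°) / 9.8 = 2 × 37.7038 × 0.906308 / 9.8 = 6.97373 s
T = 6.97373 s / 60.0 = 0.1162 min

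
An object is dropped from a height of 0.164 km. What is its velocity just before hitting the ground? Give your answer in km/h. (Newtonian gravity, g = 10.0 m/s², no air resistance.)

h = 0.164 km × 1000.0 = 164.0 m
v = √(2gh) = √(2 × 10.0 × 164.0) = 57.2713 m/s
v = 57.2713 m/s / 0.2777777777777778 = 206.2 km/h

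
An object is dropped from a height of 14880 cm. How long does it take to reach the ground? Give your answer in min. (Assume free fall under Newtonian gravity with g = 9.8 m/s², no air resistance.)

h = 14880 cm × 0.01 = 148.8 m
t = √(2h/g) = √(2 × 148.8 / 9.8) = 5.51066 s
t = 5.51066 s / 60.0 = 0.09184 min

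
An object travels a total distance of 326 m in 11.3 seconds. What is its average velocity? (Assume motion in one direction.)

v_avg = Δd / Δt = 326 / 11.3 = 28.85 m/s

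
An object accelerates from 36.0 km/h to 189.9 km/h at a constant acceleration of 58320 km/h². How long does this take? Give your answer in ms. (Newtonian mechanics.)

v₀ = 36.0 km/h × 0.2777777777777778 = 10.0 m/s
v = 189.9 km/h × 0.2777777777777778 = 52.75 m/s
a = 58320 km/h² × 7.716049382716049e-05 = 4.5 m/s²
t = (v - v₀) / a = (52.75 - 10.0) / 4.5 = 9.5 s
t = 9.5 s / 0.001 = 9500 ms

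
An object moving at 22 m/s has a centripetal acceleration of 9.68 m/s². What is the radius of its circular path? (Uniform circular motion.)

r = v²/a_c = 22²/9.68 = 50.0 m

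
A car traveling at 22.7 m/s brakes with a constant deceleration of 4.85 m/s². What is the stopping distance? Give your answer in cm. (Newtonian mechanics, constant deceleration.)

d = v₀² / (2a) = 22.7² / (2 × 4.85) = 515.29 / 9.7 = 53.1227 m
d = 53.1227 m / 0.01 = 5312 cm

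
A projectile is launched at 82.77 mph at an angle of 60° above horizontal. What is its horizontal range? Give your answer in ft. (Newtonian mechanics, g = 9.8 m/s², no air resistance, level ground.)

v₀ = 82.77 mph × 0.44704 = 37.0015 m/s
R = v₀² × sin(2θ) / g = 37.0015² × sin(2 × 60°) / 9.8 = 1369.11 × 0.866025 / 9.8 = 120.988 m
R = 120.988 m / 0.3048 = 396.9 ft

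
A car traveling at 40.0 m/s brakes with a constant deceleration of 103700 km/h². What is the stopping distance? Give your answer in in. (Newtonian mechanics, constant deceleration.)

a = 103700 km/h² × 7.716049382716049e-05 = 8.00154 m/s²
d = v₀² / (2a) = 40.0² / (2 × 8.00154) = 1600.0 / 16.0031 = 99.9806 m
d = 99.9806 m / 0.0254 = 3936 in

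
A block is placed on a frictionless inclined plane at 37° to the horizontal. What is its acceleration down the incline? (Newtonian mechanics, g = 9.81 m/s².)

a = g sin(θ) = 9.81 × sin(37°) = 9.81 × 0.6018 = 5.9 m/s²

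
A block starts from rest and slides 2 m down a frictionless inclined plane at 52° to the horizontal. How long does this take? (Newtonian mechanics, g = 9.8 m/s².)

a = g sin(θ) = 9.8 × sin(52°) = 7.7225 m/s²
t = √(2d/a) = √(2 × 2 / 7.7225) = 0.72 s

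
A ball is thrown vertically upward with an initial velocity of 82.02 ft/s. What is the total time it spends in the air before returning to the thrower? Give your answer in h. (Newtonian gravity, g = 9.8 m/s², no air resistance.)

v₀ = 82.02 ft/s × 0.3048 = 24.9997 m/s
t_total = 2 × v₀ / g = 2 × 24.9997 / 9.8 = 5.10198 s
t_total = 5.10198 s / 3600.0 = 0.001417 h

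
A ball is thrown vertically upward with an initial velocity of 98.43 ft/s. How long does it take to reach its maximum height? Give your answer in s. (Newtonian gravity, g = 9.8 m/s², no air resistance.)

v₀ = 98.43 ft/s × 0.3048 = 30.0015 m/s
t_up = v₀ / g = 30.0015 / 9.8 = 3.061 s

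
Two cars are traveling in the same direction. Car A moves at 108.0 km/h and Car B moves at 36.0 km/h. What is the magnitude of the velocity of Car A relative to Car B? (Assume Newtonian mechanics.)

v_rel = |v_A - v_B| = |108.0 - 36.0| = 72.0 km/h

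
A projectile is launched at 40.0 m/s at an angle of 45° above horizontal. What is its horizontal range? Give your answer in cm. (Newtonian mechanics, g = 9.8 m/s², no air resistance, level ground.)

R = v₀² × sin(2θ) / g = 40.0² × sin(2 × 45°) / 9.8 = 1600.0 × 1.0 / 9.8 = 163.265 m
R = 163.265 m / 0.01 = 16330 cm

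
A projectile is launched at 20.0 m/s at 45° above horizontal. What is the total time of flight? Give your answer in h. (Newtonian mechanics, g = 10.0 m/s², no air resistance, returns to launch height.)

T = 2 × v₀ × sin(θ) / g = 2 × 20.0 × sin(45°) / 10.0 = 2 × 20.0 × 0.707107 / 10.0 = 2.82843 s
T = 2.82843 s / 3600.0 = 0.0007857 h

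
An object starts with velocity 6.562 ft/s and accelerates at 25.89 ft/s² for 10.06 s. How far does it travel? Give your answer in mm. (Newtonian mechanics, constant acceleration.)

v₀ = 6.562 ft/s × 0.3048 = 2.0001 m/s
a = 25.89 ft/s² × 0.3048 = 7.89127 m/s²
d = v₀ × t + ½ × a × t² = 2.0001 × 10.06 + 0.5 × 7.89127 × 10.06² = 419.433 m
d = 419.433 m / 0.001 = 419400 mm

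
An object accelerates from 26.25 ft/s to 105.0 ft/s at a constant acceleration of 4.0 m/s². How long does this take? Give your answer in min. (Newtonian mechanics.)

v₀ = 26.25 ft/s × 0.3048 = 8.001 m/s
v = 105.0 ft/s × 0.3048 = 32.004 m/s
t = (v - v₀) / a = (32.004 - 8.001) / 4.0 = 6.00075 s
t = 6.00075 s / 60.0 = 0.1 min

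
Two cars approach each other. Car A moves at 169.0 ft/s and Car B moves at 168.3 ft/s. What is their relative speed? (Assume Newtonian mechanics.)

v_rel = v_A + v_B = 169.0 + 168.3 = 337.3 ft/s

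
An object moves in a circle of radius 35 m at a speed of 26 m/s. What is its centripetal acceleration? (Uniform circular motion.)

a_c = v²/r = 26²/35 = 676/35 = 19.31 m/s²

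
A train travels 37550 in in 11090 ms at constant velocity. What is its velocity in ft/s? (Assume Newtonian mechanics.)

d = 37550 in × 0.0254 = 953.77 m
t = 11090 ms × 0.001 = 11.09 s
v = d / t = 953.77 / 11.09 = 86.0027 m/s
v = 86.0027 m/s / 0.3048 = 282.2 ft/s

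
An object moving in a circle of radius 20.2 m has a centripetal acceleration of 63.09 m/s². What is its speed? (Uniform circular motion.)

v = √(a_c × r) = √(63.09 × 20.2) = 35.7 m/s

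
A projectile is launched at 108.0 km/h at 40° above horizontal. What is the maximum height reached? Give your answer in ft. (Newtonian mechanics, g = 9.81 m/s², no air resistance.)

v₀ = 108.0 km/h × 0.2777777777777778 = 30.0 m/s
H = v₀² × sin²(θ) / (2g) = 30.0² × sin(40°)² / (2 × 9.81) = 900.0 × 0.413176 / 19.62 = 18.953 m
H = 18.953 m / 0.3048 = 62.18 ft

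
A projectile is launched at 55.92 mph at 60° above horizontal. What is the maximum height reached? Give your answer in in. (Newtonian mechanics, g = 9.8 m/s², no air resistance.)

v₀ = 55.92 mph × 0.44704 = 24.9985 m/s
H = v₀² × sin²(θ) / (2g) = 24.9985² × sin(60°)² / (2 × 9.8) = 624.925 × 0.75 / 19.6 = 23.9129 m
H = 23.9129 m / 0.0254 = 941.5 in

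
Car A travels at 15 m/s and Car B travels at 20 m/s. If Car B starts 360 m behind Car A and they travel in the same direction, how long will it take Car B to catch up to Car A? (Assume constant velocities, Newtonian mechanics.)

Relative speed: v_rel = 20 - 15 = 5 m/s
Time to catch: t = d₀/v_rel = 360/5 = 72.0 s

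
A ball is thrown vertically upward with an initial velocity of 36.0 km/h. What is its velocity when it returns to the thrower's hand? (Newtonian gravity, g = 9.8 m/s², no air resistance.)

By conservation of energy (no air resistance), the ball returns to the throw height with the same speed as launch, but directed downward.
|v_ground| = v₀ = 36.0 km/h
v_ground = 36.0 km/h (downward)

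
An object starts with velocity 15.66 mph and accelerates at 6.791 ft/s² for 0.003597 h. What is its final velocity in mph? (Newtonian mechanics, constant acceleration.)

v₀ = 15.66 mph × 0.44704 = 7.00065 m/s
a = 6.791 ft/s² × 0.3048 = 2.0699 m/s²
t = 0.003597 h × 3600.0 = 12.9492 s
v = v₀ + a × t = 7.00065 + 2.0699 × 12.9492 = 33.8042 m/s
v = 33.8042 m/s / 0.44704 = 75.62 mph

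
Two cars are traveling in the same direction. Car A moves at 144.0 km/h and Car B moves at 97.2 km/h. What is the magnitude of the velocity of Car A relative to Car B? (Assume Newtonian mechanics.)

v_rel = |v_A - v_B| = |144.0 - 97.2| = 46.8 km/h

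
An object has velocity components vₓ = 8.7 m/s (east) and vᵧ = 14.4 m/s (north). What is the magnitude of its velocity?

|v| = √(vₓ² + vᵧ²) = √(8.7² + 14.4²) = √(283.05) = 16.82 m/s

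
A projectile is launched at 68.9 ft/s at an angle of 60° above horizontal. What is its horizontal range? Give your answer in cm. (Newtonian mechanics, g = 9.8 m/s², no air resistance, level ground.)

v₀ = 68.9 ft/s × 0.3048 = 21.0007 m/s
R = v₀² × sin(2θ) / g = 21.0007² × sin(2 × 60°) / 9.8 = 441.029 × 0.866025 / 9.8 = 38.9737 m
R = 38.9737 m / 0.01 = 3897 cm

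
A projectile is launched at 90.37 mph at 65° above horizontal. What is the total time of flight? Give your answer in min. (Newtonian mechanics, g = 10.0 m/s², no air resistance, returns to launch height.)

v₀ = 90.37 mph × 0.44704 = 40.399 m/s
T = 2 × v₀ × sin(θ) / g = 2 × 40.399 × sin(65°) / 10.0 = 2 × 40.399 × 0.906308 / 10.0 = 7.32279 s
T = 7.32279 s / 60.0 = 0.122 min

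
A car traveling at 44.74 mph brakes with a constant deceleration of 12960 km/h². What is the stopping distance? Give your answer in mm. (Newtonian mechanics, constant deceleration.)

v₀ = 44.74 mph × 0.44704 = 20.0006 m/s
a = 12960 km/h² × 7.716049382716049e-05 = 1.0 m/s²
d = v₀² / (2a) = 20.0006² / (2 × 1.0) = 400.024 / 2.0 = 200.012 m
d = 200.012 m / 0.001 = 200000 mm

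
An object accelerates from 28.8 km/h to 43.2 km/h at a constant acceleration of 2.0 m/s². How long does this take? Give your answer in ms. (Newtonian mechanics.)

v₀ = 28.8 km/h × 0.2777777777777778 = 8.0 m/s
v = 43.2 km/h × 0.2777777777777778 = 12.0 m/s
t = (v - v₀) / a = (12.0 - 8.0) / 2.0 = 2.0 s
t = 2.0 s / 0.001 = 2000 ms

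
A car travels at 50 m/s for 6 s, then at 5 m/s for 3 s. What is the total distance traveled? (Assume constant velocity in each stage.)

d₁ = v₁t₁ = 50 × 6 = 300 m
d₂ = v₂t₂ = 5 × 3 = 15 m
d_total = 300 + 15 = 315 m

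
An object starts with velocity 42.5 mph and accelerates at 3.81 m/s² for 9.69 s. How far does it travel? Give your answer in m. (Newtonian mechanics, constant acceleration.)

v₀ = 42.5 mph × 0.44704 = 18.9992 m/s
d = v₀ × t + ½ × a × t² = 18.9992 × 9.69 + 0.5 × 3.81 × 9.69² = 363.0 m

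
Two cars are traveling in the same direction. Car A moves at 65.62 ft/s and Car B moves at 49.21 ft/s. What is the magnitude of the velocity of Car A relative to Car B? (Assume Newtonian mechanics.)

v_rel = |v_A - v_B| = |65.62 - 49.21| = 16.41 ft/s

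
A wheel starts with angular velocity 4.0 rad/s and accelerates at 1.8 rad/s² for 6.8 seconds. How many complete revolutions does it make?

θ = ω₀t + ½αt² = 4.0×6.8 + ½×1.8×6.8² = 68.816 rad
Total revolutions = θ/(2π) = 68.816/(2π) = 10.95
Complete revolutions = ⌊10.95⌋ = 10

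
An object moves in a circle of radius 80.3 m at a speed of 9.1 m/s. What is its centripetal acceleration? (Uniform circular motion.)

a_c = v²/r = 9.1²/80.3 = 82.81/80.3 = 1.03 m/s²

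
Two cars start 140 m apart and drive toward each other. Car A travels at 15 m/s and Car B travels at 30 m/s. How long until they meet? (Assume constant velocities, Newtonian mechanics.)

Combined speed: v_combined = 15 + 30 = 45 m/s
Time to meet: t = d/v_combined = 140/45 = 3.11 s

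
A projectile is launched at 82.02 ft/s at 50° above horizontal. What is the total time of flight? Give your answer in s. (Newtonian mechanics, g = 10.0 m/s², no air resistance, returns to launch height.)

v₀ = 82.02 ft/s × 0.3048 = 24.9997 m/s
T = 2 × v₀ × sin(θ) / g = 2 × 24.9997 × sin(50°) / 10.0 = 2 × 24.9997 × 0.766044 / 10.0 = 3.83 s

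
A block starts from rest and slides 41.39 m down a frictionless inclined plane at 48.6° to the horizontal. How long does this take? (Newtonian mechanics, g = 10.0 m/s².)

a = g sin(θ) = 10.0 × sin(48.6°) = 7.5011 m/s²
t = √(2d/a) = √(2 × 41.39 / 7.5011) = 3.32 s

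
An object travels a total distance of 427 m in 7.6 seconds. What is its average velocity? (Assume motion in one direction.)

v_avg = Δd / Δt = 427 / 7.6 = 56.18 m/s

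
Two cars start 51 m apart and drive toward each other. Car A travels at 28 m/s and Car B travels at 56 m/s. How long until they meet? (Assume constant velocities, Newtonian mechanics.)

Combined speed: v_combined = 28 + 56 = 84 m/s
Time to meet: t = d/v_combined = 51/84 = 0.61 s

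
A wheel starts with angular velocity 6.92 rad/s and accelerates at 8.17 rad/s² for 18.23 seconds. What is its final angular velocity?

ω = ω₀ + αt = 6.92 + 8.17 × 18.23 = 155.86 rad/s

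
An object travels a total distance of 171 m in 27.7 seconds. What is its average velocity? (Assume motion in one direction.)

v_avg = Δd / Δt = 171 / 27.7 = 6.17 m/s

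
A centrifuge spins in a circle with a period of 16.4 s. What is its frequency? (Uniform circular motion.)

f = 1/T = 1/16.4 = 0.061 Hz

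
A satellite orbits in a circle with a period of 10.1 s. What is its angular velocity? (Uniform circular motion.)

ω = 2π/T = 2π/10.1 = 0.6221 rad/s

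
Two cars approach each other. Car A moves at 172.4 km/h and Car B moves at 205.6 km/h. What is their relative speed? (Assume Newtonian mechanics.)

v_rel = v_A + v_B = 172.4 + 205.6 = 378.0 km/h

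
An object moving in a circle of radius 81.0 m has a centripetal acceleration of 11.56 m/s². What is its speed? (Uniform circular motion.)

v = √(a_c × r) = √(11.56 × 81.0) = 30.6 m/s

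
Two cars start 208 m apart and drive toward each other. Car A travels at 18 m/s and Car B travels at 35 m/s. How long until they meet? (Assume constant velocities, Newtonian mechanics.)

Combined speed: v_combined = 18 + 35 = 53 m/s
Time to meet: t = d/v_combined = 208/53 = 3.92 s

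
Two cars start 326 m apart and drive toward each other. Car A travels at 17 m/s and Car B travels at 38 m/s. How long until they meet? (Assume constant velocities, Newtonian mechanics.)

Combined speed: v_combined = 17 + 38 = 55 m/s
Time to meet: t = d/v_combined = 326/55 = 5.93 s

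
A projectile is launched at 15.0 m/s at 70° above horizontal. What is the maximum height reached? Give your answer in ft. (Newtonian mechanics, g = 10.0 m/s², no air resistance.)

H = v₀² × sin²(θ) / (2g) = 15.0² × sin(70°)² / (2 × 10.0) = 225.0 × 0.883022 / 20.0 = 9.934 m
H = 9.934 m / 0.3048 = 32.59 ft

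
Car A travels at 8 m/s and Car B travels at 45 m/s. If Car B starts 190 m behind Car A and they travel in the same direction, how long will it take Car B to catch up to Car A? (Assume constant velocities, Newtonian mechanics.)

Relative speed: v_rel = 45 - 8 = 37 m/s
Time to catch: t = d₀/v_rel = 190/37 = 5.14 s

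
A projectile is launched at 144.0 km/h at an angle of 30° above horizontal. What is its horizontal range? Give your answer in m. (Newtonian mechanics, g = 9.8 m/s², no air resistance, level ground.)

v₀ = 144.0 km/h × 0.2777777777777778 = 40.0 m/s
R = v₀² × sin(2θ) / g = 40.0² × sin(2 × 30°) / 9.8 = 1600.0 × 0.866025 / 9.8 = 141.4 m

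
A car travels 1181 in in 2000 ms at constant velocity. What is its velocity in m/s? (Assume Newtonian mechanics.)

d = 1181 in × 0.0254 = 29.9974 m
t = 2000 ms × 0.001 = 2.0 s
v = d / t = 29.9974 / 2.0 = 15.0 m/s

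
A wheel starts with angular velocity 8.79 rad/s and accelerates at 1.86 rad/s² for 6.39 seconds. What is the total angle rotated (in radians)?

θ = ω₀t + ½αt² = 8.79×6.39 + ½×1.86×6.39² = 94.14 rad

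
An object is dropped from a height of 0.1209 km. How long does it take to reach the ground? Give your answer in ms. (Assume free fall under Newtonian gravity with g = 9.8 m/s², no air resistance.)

h = 0.1209 km × 1000.0 = 120.9 m
t = √(2h/g) = √(2 × 120.9 / 9.8) = 4.96724 s
t = 4.96724 s / 0.001 = 4967 ms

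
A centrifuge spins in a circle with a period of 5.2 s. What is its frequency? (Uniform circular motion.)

f = 1/T = 1/5.2 = 0.1923 Hz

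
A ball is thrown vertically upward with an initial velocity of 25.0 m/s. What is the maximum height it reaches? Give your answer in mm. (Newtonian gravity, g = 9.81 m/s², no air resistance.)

h_max = v₀² / (2g) = 25.0² / (2 × 9.81) = 625.0 / 19.62 = 31.8552 m
h_max = 31.8552 m / 0.001 = 31860 mm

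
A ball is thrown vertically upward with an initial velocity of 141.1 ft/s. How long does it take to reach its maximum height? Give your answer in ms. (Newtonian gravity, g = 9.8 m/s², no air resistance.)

v₀ = 141.1 ft/s × 0.3048 = 43.0073 m/s
t_up = v₀ / g = 43.0073 / 9.8 = 4.3885 s
t_up = 4.3885 s / 0.001 = 4388 ms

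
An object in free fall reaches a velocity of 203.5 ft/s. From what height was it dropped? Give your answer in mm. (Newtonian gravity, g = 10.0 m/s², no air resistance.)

v = 203.5 ft/s × 0.3048 = 62.0268 m/s
h = v² / (2g) = 62.0268² / (2 × 10.0) = 192.366 m
h = 192.366 m / 0.001 = 192400 mm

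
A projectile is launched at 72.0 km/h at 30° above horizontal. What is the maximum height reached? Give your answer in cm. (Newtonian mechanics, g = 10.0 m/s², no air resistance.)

v₀ = 72.0 km/h × 0.2777777777777778 = 20.0 m/s
H = v₀² × sin²(θ) / (2g) = 20.0² × sin(30°)² / (2 × 10.0) = 400.0 × 0.25 / 20.0 = 5.0 m
H = 5.0 m / 0.01 = 500.0 cm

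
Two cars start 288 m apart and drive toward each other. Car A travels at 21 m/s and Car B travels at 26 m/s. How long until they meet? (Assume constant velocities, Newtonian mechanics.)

Combined speed: v_combined = 21 + 26 = 47 m/s
Time to meet: t = d/v_combined = 288/47 = 6.13 s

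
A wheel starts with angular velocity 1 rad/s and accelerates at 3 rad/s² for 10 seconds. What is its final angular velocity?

ω = ω₀ + αt = 1 + 3 × 10 = 31 rad/s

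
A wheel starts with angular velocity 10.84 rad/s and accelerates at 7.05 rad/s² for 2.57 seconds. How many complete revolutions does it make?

θ = ω₀t + ½αt² = 10.84×2.57 + ½×7.05×2.57² = 51.1410725 rad
Total revolutions = θ/(2π) = 51.1410725/(2π) = 8.14
Complete revolutions = ⌊8.14⌋ = 8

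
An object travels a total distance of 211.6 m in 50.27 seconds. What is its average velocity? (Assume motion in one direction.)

v_avg = Δd / Δt = 211.6 / 50.27 = 4.21 m/s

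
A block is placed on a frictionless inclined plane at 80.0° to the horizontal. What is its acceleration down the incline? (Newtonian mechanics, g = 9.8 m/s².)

a = g sin(θ) = 9.8 × sin(80.0°) = 9.8 × 0.9848 = 9.65 m/s²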